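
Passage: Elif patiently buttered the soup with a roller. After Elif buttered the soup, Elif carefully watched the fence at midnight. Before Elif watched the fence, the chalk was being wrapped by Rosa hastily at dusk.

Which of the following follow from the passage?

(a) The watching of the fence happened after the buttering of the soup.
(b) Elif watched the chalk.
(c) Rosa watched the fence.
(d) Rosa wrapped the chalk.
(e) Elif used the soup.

(a) Entailed — the narrative places the buttering before the watching.
(b) Not entailed — Elif watched the fence, not the chalk; the chalk belongs to the wrapping event.
(c) Not entailed — the passage has Elif watching the fence, not Rosa.
(d) Not entailed — 'was wrapping' is progressive on an accomplishment; it does not entail the completed 'wrapped'.
(e) Not entailed — the soup is the patient, not an instrument — Elif used a roller.

(a)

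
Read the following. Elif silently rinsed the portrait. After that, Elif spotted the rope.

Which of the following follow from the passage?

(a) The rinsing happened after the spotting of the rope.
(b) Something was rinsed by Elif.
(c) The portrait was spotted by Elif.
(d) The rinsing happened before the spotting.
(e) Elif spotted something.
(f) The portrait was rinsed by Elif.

(b), (d), (e), (f)

(a) Not entailed — the narrative places the rinsing before the spotting, not after.
(b) Entailed — the original entails any weakening of itself; this just drops 'silently' and generalizes the patient.
(c) Not entailed — Elif spotted the rope, not the portrait; the portrait belongs to the rinsing event.
(d) Entailed — the narrative places the rinsing before the spotting.
(e) Entailed — the original entails any weakening of itself; this just generalizes the patient.
(f) Entailed — this follows by dropping conjuncts from the rinsing event's description.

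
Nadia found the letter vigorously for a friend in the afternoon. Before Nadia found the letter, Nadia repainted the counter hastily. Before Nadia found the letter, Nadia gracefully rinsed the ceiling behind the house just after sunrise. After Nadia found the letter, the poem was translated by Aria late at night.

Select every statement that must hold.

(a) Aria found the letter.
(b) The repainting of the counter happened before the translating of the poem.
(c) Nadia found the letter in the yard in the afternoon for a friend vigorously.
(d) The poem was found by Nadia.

(b)

(a) Not entailed — the passage has Nadia finding the letter, not Aria.
(b) Entailed — the narrative places the repainting before the translating.
(c) Not entailed — 'in the yard' adds information not in the original event.
(d) Not entailed — Nadia found the letter, not the poem; the poem belongs to the translating event.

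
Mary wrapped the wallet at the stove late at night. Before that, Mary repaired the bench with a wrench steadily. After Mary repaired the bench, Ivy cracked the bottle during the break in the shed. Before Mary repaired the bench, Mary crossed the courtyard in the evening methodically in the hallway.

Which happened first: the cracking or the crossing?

The connectives place the crossing before the cracking.

the crossing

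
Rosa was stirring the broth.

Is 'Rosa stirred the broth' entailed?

yes

'stir' is atelic; if Rosa was stirring the broth, then Rosa stirred the broth (for some time).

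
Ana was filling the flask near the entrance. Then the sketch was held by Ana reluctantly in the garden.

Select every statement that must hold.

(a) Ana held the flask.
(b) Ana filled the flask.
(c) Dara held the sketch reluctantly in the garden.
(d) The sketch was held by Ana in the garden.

(a) Not entailed — Ana held the sketch, not the flask; the flask belongs to the filling event.
(b) Not entailed — 'was filling' is progressive on an accomplishment; it does not entail the completed 'filled'.
(c) Not entailed — the passage has Ana holding the sketch, not Dara.
(d) Entailed — dropping 'reluctantly' leaves a sub-description the original still satisfies.

(d)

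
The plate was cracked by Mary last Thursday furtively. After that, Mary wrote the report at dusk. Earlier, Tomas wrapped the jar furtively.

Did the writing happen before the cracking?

The narrative orders the cracking before the writing.

no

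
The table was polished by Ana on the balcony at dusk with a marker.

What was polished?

the table

'the table' marks the patient of the polishing event.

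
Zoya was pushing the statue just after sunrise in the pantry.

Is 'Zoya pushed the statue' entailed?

'push' is atelic; if Zoya was pushing the statue, then Zoya pushed the statue (for some time).

yes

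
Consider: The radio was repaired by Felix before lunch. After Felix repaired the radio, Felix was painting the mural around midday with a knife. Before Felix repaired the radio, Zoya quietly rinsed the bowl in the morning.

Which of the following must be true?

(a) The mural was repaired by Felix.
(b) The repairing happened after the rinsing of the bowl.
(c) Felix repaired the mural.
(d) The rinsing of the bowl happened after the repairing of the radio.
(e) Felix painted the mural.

(b)

(a) Not entailed — Felix repaired the radio, not the mural; the mural belongs to the painting event.
(b) Entailed — the narrative places the rinsing before the repairing.
(c) Not entailed — Felix repaired the radio, not the mural; the mural belongs to the painting event.
(d) Not entailed — the narrative places the rinsing before the repairing, not after.
(e) Not entailed — 'was painting' is progressive on an accomplishment; it does not entail the completed 'painted'.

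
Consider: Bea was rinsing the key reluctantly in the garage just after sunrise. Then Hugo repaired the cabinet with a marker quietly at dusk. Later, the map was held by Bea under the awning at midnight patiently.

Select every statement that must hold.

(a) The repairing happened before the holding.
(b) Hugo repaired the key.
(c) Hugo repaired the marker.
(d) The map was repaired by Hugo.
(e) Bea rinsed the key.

(a) Entailed — the narrative places the repairing before the holding.
(b) Not entailed — Hugo repaired the cabinet, not the key; the key belongs to the rinsing event.
(c) Not entailed — the marker is the instrument, not what was repaired.
(d) Not entailed — Hugo repaired the cabinet, not the map; the map belongs to the holding event.
(e) Entailed — 'rinse' is an activity; 'was rinsing' entails that some rinsing happened, so 'rinsed' holds.

(a), (e)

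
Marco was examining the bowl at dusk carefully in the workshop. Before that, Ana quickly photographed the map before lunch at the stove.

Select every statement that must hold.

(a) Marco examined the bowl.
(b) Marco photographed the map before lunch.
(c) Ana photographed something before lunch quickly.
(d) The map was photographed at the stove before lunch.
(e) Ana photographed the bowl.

(a) Entailed — 'examine' is an activity; 'was examining' entails that some examining happened, so 'examined' holds.
(b) Not entailed — the passage has Ana photographing the map, not Marco.
(c) Entailed — this follows by dropping conjuncts from the photographing event's description.
(d) Entailed — the original entails any weakening of itself; this just drops 'quickly' and generalizes the agent.
(e) Not entailed — Ana photographed the map, not the bowl; the bowl belongs to the examining event.

(a), (c), (d)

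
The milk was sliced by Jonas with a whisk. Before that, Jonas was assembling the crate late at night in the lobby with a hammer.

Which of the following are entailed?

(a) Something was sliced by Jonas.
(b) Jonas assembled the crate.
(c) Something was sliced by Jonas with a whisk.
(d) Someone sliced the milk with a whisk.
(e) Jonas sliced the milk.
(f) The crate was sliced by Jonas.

(a) Entailed — the original entails any weakening of itself; this just drops 'with a whisk' and generalizes the patient.
(b) Not entailed — 'was assembling' is progressive on an accomplishment; it does not entail the completed 'assembled'.
(c) Entailed — the original entails any weakening of itself; this just generalizes the patient.
(d) Entailed — every conjunct here is already in the original slicing event.
(e) Entailed — dropping 'with a whisk' leaves a sub-description the original still satisfies.
(f) Not entailed — Jonas sliced the milk, not the crate; the crate belongs to the assembling event.

(a), (c), (d), (e)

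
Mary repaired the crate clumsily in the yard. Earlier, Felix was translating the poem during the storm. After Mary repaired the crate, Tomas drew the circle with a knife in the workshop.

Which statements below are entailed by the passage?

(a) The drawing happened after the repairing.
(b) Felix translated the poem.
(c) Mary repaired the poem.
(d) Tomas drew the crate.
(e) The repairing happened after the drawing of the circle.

(a)

(a) Entailed — the narrative places the repairing before the drawing.
(b) Not entailed — 'was translating' is progressive on an accomplishment; it does not entail the completed 'translated'.
(c) Not entailed — Mary repaired the crate, not the poem; the poem belongs to the translating event.
(d) Not entailed — Tomas drew the circle, not the crate; the crate belongs to the repairing event.
(e) Not entailed — the narrative places the repairing before the drawing, not after.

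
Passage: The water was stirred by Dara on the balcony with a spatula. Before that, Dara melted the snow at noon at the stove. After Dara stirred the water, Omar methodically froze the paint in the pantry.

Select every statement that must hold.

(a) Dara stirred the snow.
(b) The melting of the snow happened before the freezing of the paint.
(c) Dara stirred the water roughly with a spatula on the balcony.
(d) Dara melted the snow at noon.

(a) Not entailed — Dara stirred the water, not the snow; the snow belongs to the melting event.
(b) Entailed — the narrative places the melting before the freezing.
(c) Not entailed — 'roughly' adds information not in the original event.
(d) Entailed — the original entails any weakening of itself; this just drops 'at the stove'.

(b), (d)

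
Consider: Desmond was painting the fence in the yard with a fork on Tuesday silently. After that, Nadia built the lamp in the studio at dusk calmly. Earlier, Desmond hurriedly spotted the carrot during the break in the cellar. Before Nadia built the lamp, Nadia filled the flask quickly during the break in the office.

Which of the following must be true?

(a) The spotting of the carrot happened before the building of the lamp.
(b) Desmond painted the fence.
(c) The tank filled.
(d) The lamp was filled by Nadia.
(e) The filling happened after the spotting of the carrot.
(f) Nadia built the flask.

(a) Entailed — the narrative places the spotting before the building.
(b) Not entailed — 'was painting' is progressive on an accomplishment; it does not entail the completed 'painted'.
(c) Not entailed — the flask is what filled, not the tank.
(d) Not entailed — Nadia filled the flask, not the lamp; the lamp belongs to the building event.
(e) Not entailed — the narrative doesn't order the spotting relative to the filling.
(f) Not entailed — Nadia built the lamp, not the flask; the flask belongs to the filling event.

(a)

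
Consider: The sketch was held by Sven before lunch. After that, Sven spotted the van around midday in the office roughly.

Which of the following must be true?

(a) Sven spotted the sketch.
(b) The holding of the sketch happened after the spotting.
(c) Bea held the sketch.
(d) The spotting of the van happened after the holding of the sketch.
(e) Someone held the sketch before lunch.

(d), (e)

(a) Not entailed — Sven spotted the van, not the sketch; the sketch belongs to the holding event.
(b) Not entailed — the narrative places the holding before the spotting, not after.
(c) Not entailed — the passage has Sven holding the sketch, not Bea.
(d) Entailed — the narrative places the holding before the spotting.
(e) Entailed — the original entails any weakening of itself; this just generalizes the agent.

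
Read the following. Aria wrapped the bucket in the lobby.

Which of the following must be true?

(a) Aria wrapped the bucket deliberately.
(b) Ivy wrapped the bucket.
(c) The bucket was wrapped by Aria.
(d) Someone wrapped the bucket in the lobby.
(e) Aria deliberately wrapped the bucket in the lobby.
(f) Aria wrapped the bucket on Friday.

(a) Not entailed — 'deliberately' adds information not in the original event.
(b) Not entailed — the passage has Aria wrapping the bucket, not Ivy.
(c) Entailed — dropping 'in the lobby' leaves a sub-description the original still satisfies.
(d) Entailed — generalizing the agent leaves a sub-description the original still satisfies.
(e) Not entailed — 'deliberately' adds information not in the original event.
(f) Not entailed — 'on Friday' adds information not in the original event.

(c), (d)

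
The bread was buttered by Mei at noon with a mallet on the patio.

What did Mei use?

'with a mallet' marks the instrument of the buttering event.

a mallet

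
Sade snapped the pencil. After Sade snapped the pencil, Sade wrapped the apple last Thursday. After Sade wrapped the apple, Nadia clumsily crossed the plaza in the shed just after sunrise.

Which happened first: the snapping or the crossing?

The connectives place the snapping before the crossing.

the snapping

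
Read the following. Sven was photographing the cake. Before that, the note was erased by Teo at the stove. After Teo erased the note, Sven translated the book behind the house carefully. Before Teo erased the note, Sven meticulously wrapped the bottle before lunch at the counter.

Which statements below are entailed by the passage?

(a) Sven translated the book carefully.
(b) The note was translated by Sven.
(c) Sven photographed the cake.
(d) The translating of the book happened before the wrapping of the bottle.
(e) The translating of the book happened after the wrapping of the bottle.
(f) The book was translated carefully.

(a) Entailed — every conjunct here is already in the original translating event.
(b) Not entailed — Sven translated the book, not the note; the note belongs to the erasing event.
(c) Not entailed — 'was photographing' is progressive on an accomplishment; it does not entail the completed 'photographed'.
(d) Not entailed — the narrative places the wrapping before the translating, not after.
(e) Entailed — the narrative places the wrapping before the translating.
(f) Entailed — the original entails any weakening of itself; this just drops 'behind the house' and generalizes the agent.

(a), (e), (f)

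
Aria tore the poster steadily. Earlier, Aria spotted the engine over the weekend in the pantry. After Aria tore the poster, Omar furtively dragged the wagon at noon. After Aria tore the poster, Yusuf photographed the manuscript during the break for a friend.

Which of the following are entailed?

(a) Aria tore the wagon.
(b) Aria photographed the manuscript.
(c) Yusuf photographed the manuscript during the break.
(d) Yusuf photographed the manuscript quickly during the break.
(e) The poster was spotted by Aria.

(c)

(a) Not entailed — Aria tore the poster, not the wagon; the wagon belongs to the dragging event.
(b) Not entailed — the passage has Yusuf photographing the manuscript, not Aria.
(c) Entailed — this follows by dropping conjuncts from the photographing event's description.
(d) Not entailed — 'quickly' adds information not in the original event.
(e) Not entailed — Aria spotted the engine, not the poster; the poster belongs to the tearing event.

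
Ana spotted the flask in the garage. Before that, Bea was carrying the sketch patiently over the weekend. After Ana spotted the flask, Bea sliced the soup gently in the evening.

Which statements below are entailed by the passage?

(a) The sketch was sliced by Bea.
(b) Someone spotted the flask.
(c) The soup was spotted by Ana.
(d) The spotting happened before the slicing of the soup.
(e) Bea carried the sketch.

(a) Not entailed — Bea sliced the soup, not the sketch; the sketch belongs to the carrying event.
(b) Entailed — every conjunct here is already in the original spotting event.
(c) Not entailed — Ana spotted the flask, not the soup; the soup belongs to the slicing event.
(d) Entailed — the narrative places the spotting before the slicing.
(e) Entailed — 'carry' is an activity; 'was carrying' entails that some carrying happened, so 'carried' holds.

(b), (d), (e)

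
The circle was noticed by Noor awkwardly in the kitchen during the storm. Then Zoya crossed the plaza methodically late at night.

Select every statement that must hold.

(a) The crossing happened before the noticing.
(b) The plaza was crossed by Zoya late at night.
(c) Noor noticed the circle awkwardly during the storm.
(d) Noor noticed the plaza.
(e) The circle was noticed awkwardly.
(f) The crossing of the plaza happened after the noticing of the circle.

(a) Not entailed — the narrative places the noticing before the crossing, not after.
(b) Entailed — the original entails any weakening of itself; this just drops 'methodically'.
(c) Entailed — this follows by dropping conjuncts from the noticing event's description.
(d) Not entailed — Noor noticed the circle, not the plaza; the plaza belongs to the crossing event.
(e) Entailed — this follows by dropping conjuncts from the noticing event's description.
(f) Entailed — the narrative places the noticing before the crossing.

(b), (c), (e), (f)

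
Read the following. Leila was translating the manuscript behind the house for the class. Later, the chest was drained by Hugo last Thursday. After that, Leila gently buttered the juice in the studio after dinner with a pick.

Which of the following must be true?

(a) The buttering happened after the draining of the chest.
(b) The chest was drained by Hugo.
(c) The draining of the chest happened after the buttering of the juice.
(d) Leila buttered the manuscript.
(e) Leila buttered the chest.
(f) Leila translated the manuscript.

(a), (b)

(a) Entailed — the narrative places the draining before the buttering.
(b) Entailed — every conjunct here is already in the original draining event.
(c) Not entailed — the narrative places the draining before the buttering, not after.
(d) Not entailed — Leila buttered the juice, not the manuscript; the manuscript belongs to the translating event.
(e) Not entailed — Leila buttered the juice, not the chest; the chest belongs to the draining event.
(f) Not entailed — 'was translating' is progressive on an accomplishment; it does not entail the completed 'translated'.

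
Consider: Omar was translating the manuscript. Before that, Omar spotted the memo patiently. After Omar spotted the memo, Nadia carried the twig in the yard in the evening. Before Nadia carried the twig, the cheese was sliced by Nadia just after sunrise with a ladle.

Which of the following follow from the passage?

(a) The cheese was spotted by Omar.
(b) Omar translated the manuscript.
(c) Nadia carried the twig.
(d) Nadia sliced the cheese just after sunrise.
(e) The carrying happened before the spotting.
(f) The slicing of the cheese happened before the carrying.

(a) Not entailed — Omar spotted the memo, not the cheese; the cheese belongs to the slicing event.
(b) Not entailed — 'was translating' is progressive on an accomplishment; it does not entail the completed 'translated'.
(c) Entailed — dropping 'in the yard', 'in the evening' leaves a sub-description the original still satisfies.
(d) Entailed — dropping 'with a ladle' leaves a sub-description the original still satisfies.
(e) Not entailed — the narrative places the spotting before the carrying, not after.
(f) Entailed — the narrative places the slicing before the carrying.

(c), (d), (f)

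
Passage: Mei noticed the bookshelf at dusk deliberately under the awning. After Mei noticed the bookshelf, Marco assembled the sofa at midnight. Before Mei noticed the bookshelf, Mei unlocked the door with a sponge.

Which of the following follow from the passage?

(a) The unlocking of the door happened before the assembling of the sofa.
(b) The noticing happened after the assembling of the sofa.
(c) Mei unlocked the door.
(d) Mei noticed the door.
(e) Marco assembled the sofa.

(a) Entailed — the narrative places the unlocking before the assembling.
(b) Not entailed — the narrative places the noticing before the assembling, not after.
(c) Entailed — dropping 'with a sponge' leaves a sub-description the original still satisfies.
(d) Not entailed — Mei noticed the bookshelf, not the door; the door belongs to the unlocking event.
(e) Entailed — dropping 'at midnight' leaves a sub-description the original still satisfies.

(a), (c), (e)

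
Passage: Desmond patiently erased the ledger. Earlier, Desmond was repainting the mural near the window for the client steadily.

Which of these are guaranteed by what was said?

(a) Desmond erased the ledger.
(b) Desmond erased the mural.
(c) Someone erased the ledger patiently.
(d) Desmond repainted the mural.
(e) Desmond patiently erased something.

(a), (c), (e)

(a) Entailed — dropping 'patiently' leaves a sub-description the original still satisfies.
(b) Not entailed — Desmond erased the ledger, not the mural; the mural belongs to the repainting event.
(c) Entailed — generalizing the agent leaves a sub-description the original still satisfies.
(d) Not entailed — 'was repainting' is progressive on an accomplishment; it does not entail the completed 'repainted'.
(e) Entailed — every conjunct here is already in the original erasing event.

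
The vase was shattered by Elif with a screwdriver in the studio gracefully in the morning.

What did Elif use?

a screwdriver

'with a screwdriver' marks the instrument of the shattering event.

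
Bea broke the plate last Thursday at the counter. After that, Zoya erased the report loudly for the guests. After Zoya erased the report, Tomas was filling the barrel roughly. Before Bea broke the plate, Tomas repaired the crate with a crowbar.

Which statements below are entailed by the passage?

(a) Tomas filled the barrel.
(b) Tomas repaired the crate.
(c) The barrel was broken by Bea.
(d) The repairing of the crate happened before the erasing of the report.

(a) Not entailed — 'was filling' is progressive on an accomplishment; it does not entail the completed 'filled'.
(b) Entailed — every conjunct here is already in the original repairing event.
(c) Not entailed — Bea broke the plate, not the barrel; the barrel belongs to the filling event.
(d) Entailed — the narrative places the repairing before the erasing.

(b), (d)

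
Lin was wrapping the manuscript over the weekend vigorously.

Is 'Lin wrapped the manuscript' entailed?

no

'was wrapping' is progressive; for an accomplishment like 'wrap the manuscript', it doesn't entail completion.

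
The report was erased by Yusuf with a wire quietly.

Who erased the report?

Yusuf

'Yusuf' marks the agent of the erasing event.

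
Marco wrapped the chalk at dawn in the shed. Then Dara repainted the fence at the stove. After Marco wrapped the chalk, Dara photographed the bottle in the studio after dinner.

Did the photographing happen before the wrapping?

no

The narrative orders the wrapping before the photographing.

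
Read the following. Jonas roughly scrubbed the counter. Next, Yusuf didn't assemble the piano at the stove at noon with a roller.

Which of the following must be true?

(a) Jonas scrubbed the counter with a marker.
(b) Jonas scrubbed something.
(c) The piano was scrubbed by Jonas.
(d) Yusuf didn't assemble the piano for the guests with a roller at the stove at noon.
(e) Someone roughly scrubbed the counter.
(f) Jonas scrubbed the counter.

(b), (d), (e), (f)

(a) Not entailed — 'with a marker' adds information not in the original event.
(b) Entailed — this follows by dropping conjuncts from the scrubbing event's description.
(c) Not entailed — Jonas scrubbed the counter, not the piano; the piano belongs to the assembling event.
(d) Entailed — under negation, adding a further restriction is entailed: if no such assembling event occurred, none occurred for the guests either.
(e) Entailed — generalizing the agent leaves a sub-description the original still satisfies.
(f) Entailed — this follows by dropping conjuncts from the scrubbing event's description.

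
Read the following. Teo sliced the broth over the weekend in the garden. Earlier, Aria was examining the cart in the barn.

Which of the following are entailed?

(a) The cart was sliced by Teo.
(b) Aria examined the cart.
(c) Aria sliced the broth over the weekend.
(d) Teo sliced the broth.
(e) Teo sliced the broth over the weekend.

(a) Not entailed — Teo sliced the broth, not the cart; the cart belongs to the examining event.
(b) Entailed — 'examine' is an activity; 'was examining' entails that some examining happened, so 'examined' holds.
(c) Not entailed — the passage has Teo slicing the broth, not Aria.
(d) Entailed — dropping 'in the garden', 'over the weekend' leaves a sub-description the original still satisfies.
(e) Entailed — this follows by dropping conjuncts from the slicing event's description.

(b), (d), (e)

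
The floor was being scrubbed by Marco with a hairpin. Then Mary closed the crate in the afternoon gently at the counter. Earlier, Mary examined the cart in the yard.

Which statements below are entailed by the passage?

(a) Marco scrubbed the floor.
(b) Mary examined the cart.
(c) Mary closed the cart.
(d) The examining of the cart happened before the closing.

(a) Entailed — 'scrub' is an activity; 'was scrubbing' entails that some scrubbing happened, so 'scrubbed' holds.
(b) Entailed — the original entails any weakening of itself; this just drops 'in the yard'.
(c) Not entailed — Mary closed the crate, not the cart; the cart belongs to the examining event.
(d) Entailed — the narrative places the examining before the closing.

(a), (b), (d)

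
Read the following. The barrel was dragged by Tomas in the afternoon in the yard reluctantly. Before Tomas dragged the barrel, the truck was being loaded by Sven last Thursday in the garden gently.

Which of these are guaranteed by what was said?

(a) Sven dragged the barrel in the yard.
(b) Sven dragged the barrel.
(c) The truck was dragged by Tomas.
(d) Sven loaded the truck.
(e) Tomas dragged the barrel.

(e)

(a) Not entailed — the passage has Tomas dragging the barrel, not Sven.
(b) Not entailed — the passage has Tomas dragging the barrel, not Sven.
(c) Not entailed — Tomas dragged the barrel, not the truck; the truck belongs to the loading event.
(d) Not entailed — 'was loading' is progressive on an accomplishment; it does not entail the completed 'loaded'.
(e) Entailed — dropping 'in the afternoon', 'in the yard', 'reluctantly' leaves a sub-description the original still satisfies.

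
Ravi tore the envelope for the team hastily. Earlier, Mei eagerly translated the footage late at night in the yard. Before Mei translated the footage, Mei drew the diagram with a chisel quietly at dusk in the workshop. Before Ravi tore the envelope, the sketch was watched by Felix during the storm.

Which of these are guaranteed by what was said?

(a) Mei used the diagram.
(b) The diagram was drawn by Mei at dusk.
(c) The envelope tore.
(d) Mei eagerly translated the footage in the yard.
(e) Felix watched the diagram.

(b), (c), (d)

(a) Not entailed — the diagram is the patient, not an instrument — Mei used a chisel.
(b) Entailed — every conjunct here is already in the original drawing event.
(c) Entailed — 'Ravi tore the envelope' is causative; it entails the inchoative 'the envelope tore'.
(d) Entailed — this follows by dropping conjuncts from the translating event's description.
(e) Not entailed — Felix watched the sketch, not the diagram; the diagram belongs to the drawing event.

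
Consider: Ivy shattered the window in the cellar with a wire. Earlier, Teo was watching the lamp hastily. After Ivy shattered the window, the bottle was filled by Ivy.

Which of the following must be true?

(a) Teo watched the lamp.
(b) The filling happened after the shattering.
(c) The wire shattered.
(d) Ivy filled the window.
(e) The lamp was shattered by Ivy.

(a), (b)

(a) Entailed — 'watch' is an activity; 'was watching' entails that some watching happened, so 'watched' holds.
(b) Entailed — the narrative places the shattering before the filling.
(c) Not entailed — the window is what shattered, not the wire.
(d) Not entailed — Ivy filled the bottle, not the window; the window belongs to the shattering event.
(e) Not entailed — Ivy shattered the window, not the lamp; the lamp belongs to the watching event.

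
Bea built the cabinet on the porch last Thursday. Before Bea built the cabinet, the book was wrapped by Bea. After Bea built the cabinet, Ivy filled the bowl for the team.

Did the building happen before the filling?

yes

The narrative orders the building before the filling.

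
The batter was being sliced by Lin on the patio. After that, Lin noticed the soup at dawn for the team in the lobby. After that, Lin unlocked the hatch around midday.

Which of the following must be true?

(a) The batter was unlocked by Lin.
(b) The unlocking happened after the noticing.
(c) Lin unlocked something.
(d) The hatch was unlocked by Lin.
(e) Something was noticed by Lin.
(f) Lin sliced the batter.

(a) Not entailed — Lin unlocked the hatch, not the batter; the batter belongs to the slicing event.
(b) Entailed — the narrative places the noticing before the unlocking.
(c) Entailed — the original entails any weakening of itself; this just drops 'around midday' and generalizes the patient.
(d) Entailed — every conjunct here is already in the original unlocking event.
(e) Entailed — this follows by dropping conjuncts from the noticing event's description.
(f) Not entailed — 'was slicing' is progressive on an accomplishment; it does not entail the completed 'sliced'.

(b), (c), (d), (e)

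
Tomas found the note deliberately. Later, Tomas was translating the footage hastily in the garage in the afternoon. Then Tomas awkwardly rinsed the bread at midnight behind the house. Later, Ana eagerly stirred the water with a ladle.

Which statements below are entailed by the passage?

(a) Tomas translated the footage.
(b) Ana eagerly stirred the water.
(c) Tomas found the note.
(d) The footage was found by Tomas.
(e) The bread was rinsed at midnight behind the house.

(a) Not entailed — 'was translating' is progressive on an accomplishment; it does not entail the completed 'translated'.
(b) Entailed — this follows by dropping conjuncts from the stirring event's description.
(c) Entailed — this follows by dropping conjuncts from the finding event's description.
(d) Not entailed — Tomas found the note, not the footage; the footage belongs to the translating event.
(e) Entailed — the original entails any weakening of itself; this just drops 'awkwardly' and generalizes the agent.

(b), (c), (e)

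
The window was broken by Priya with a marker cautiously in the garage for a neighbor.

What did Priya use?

'with a marker' marks the instrument of the breaking event.

a marker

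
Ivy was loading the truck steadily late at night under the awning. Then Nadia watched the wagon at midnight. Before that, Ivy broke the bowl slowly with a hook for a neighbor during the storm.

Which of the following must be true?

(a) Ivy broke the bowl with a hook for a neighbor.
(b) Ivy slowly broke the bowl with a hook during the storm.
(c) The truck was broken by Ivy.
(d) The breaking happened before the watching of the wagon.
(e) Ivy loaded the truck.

(a) Entailed — this follows by dropping conjuncts from the breaking event's description.
(b) Entailed — every conjunct here is already in the original breaking event.
(c) Not entailed — Ivy broke the bowl, not the truck; the truck belongs to the loading event.
(d) Entailed — the narrative places the breaking before the watching.
(e) Not entailed — 'was loading' is progressive on an accomplishment; it does not entail the completed 'loaded'.

(a), (b), (d)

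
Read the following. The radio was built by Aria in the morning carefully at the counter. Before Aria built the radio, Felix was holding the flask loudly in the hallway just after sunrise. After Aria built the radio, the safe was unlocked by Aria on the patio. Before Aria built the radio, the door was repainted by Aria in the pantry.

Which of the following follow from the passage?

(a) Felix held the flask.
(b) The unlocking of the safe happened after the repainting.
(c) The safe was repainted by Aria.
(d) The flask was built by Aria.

(a), (b)

(a) Entailed — 'hold' is an activity; 'was holding' entails that some holding happened, so 'held' holds.
(b) Entailed — the narrative places the repainting before the unlocking.
(c) Not entailed — Aria repainted the door, not the safe; the safe belongs to the unlocking event.
(d) Not entailed — Aria built the radio, not the flask; the flask belongs to the holding event.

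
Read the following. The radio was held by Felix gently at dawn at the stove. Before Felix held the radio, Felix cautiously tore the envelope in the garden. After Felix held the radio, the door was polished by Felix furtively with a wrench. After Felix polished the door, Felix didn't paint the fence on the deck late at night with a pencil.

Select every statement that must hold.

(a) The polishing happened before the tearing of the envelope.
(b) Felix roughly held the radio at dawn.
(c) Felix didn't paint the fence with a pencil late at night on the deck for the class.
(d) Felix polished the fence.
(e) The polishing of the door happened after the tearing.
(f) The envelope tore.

(c), (e), (f)

(a) Not entailed — the narrative places the tearing before the polishing, not after.
(b) Not entailed — 'roughly' adds a manner not in (and inconsistent with) the original.
(c) Entailed — under negation, adding a further restriction is entailed: if no such painting event occurred, none occurred for the class either.
(d) Not entailed — Felix polished the door, not the fence; the fence belongs to the painting event.
(e) Entailed — the narrative places the tearing before the polishing.
(f) Entailed — 'Felix tore the envelope' is causative; it entails the inchoative 'the envelope tore'.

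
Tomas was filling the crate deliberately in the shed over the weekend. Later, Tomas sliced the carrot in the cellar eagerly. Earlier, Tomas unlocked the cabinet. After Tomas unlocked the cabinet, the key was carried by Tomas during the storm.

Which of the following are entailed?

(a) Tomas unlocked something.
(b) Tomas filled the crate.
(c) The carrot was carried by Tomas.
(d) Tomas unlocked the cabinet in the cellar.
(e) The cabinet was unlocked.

(a) Entailed — generalizing the patient leaves a sub-description the original still satisfies.
(b) Not entailed — 'was filling' is progressive on an accomplishment; it does not entail the completed 'filled'.
(c) Not entailed — Tomas carried the key, not the carrot; the carrot belongs to the slicing event.
(d) Not entailed — 'in the cellar' adds information not in the original event.
(e) Entailed — this follows by dropping conjuncts from the unlocking event's description.

(a), (e)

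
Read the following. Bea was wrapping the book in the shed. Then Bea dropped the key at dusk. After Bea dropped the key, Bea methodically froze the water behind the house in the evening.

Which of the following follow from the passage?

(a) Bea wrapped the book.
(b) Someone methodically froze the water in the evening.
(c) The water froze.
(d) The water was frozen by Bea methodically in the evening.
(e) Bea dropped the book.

(a) Not entailed — 'was wrapping' is progressive on an accomplishment; it does not entail the completed 'wrapped'.
(b) Entailed — this follows by dropping conjuncts from the freezing event's description.
(c) Entailed — 'Bea froze the water' is causative; it entails the inchoative 'the water froze'.
(d) Entailed — dropping 'behind the house' leaves a sub-description the original still satisfies.
(e) Not entailed — Bea dropped the key, not the book; the book belongs to the wrapping event.

(b), (c), (d)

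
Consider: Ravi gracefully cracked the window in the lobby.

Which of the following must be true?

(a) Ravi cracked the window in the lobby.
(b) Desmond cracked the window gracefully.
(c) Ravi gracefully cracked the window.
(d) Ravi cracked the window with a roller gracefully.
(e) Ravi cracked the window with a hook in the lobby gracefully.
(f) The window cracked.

(a) Entailed — this follows by dropping conjuncts from the cracking event's description.
(b) Not entailed — the passage has Ravi cracking the window, not Desmond.
(c) Entailed — this follows by dropping conjuncts from the cracking event's description.
(d) Not entailed — 'with a roller' adds information not in the original event.
(e) Not entailed — 'with a hook' adds information not in the original event.
(f) Entailed — 'Ravi cracked the window' is causative; it entails the inchoative 'the window cracked'.

(a), (c), (f)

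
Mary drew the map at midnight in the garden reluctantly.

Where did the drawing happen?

'in the garden' marks the location of the drawing event.

in the garden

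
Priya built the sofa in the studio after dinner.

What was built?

the sofa

'the sofa' marks the patient of the building event.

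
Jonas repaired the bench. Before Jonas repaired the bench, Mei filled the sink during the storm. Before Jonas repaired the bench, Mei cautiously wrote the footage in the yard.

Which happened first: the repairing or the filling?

The connectives place the filling before the repairing.

the filling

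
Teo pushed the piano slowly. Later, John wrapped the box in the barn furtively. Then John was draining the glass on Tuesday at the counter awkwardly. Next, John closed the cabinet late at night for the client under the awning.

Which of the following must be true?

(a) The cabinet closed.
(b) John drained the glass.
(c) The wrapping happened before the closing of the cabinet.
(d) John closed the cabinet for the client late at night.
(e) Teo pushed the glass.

(a) Entailed — 'John closed the cabinet' is causative; it entails the inchoative 'the cabinet closed'.
(b) Not entailed — 'was draining' is progressive on an accomplishment; it does not entail the completed 'drained'.
(c) Entailed — the narrative places the wrapping before the closing.
(d) Entailed — the original entails any weakening of itself; this just drops 'under the awning'.
(e) Not entailed — Teo pushed the piano, not the glass; the glass belongs to the draining event.

(a), (c), (d)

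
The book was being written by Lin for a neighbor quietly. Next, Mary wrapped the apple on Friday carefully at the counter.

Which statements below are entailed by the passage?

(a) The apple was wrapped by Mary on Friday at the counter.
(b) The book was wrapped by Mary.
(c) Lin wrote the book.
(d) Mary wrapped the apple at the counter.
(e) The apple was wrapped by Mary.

(a), (d), (e)

(a) Entailed — every conjunct here is already in the original wrapping event.
(b) Not entailed — Mary wrapped the apple, not the book; the book belongs to the writing event.
(c) Not entailed — 'was writing' is progressive on an accomplishment; it does not entail the completed 'wrote'.
(d) Entailed — the original entails any weakening of itself; this just drops 'carefully', 'on Friday'.
(e) Entailed — dropping 'carefully', 'on Friday', 'at the counter' leaves a sub-description the original still satisfies.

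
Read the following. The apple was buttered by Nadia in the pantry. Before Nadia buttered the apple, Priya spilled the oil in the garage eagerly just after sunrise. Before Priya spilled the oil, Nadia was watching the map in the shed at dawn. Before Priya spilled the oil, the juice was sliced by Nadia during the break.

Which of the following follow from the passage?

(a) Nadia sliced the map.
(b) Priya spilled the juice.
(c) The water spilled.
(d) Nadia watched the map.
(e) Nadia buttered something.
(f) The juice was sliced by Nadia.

(a) Not entailed — Nadia sliced the juice, not the map; the map belongs to the watching event.
(b) Not entailed — Priya spilled the oil, not the juice; the juice belongs to the slicing event.
(c) Not entailed — the oil is what spilled, not the water.
(d) Entailed — 'watch' is an activity; 'was watching' entails that some watching happened, so 'watched' holds.
(e) Entailed — dropping 'in the pantry' and generalizing the patient leaves a sub-description the original still satisfies.
(f) Entailed — this follows by dropping conjuncts from the slicing event's description.

(d), (e), (f)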